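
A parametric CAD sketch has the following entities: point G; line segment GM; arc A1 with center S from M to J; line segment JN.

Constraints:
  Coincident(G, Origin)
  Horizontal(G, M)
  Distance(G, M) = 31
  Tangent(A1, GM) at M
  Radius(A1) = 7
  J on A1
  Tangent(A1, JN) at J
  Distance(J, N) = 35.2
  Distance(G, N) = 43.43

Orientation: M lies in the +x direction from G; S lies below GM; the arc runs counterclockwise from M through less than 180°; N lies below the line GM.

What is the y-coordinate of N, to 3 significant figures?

-40.0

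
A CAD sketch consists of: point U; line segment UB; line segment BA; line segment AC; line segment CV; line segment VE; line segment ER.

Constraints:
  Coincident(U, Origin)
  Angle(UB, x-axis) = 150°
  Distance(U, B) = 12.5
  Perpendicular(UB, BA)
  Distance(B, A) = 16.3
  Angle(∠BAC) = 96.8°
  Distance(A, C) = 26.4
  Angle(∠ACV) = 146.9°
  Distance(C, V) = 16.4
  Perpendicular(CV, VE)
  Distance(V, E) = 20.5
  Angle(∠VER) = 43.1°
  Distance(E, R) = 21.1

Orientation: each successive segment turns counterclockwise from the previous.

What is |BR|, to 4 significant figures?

29.29

CV ⟂ VE, so VE runs at 86.30°; with |VE| = 20.5, E = (19.85, -4.281). ∠VER = 43.1° gives ER at -136.8° from the x-axis; with |ER| = 21.1, R = (4.471, -18.73). Then |BR| = |R − B| = 29.29.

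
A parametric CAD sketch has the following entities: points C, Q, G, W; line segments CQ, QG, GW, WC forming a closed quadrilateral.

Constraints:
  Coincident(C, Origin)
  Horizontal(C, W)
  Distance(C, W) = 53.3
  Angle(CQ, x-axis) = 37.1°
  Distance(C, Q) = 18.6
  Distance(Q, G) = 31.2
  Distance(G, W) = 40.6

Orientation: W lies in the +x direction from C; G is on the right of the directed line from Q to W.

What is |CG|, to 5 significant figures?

26.698

Checks: |QG| = 31.20 ✓; |GW| = 40.60 ✓.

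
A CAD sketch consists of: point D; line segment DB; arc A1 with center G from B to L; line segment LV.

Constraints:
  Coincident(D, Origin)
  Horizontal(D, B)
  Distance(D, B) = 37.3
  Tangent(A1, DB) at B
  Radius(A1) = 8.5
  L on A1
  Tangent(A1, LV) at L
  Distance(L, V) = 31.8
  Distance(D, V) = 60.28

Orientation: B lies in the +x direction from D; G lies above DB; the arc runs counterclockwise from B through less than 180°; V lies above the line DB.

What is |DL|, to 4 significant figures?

46.64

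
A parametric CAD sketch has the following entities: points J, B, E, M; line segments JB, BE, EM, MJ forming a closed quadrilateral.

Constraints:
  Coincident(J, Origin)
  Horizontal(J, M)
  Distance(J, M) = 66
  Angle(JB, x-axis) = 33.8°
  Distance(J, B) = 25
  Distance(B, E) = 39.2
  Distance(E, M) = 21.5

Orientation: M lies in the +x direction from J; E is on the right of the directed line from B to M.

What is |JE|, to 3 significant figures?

50.8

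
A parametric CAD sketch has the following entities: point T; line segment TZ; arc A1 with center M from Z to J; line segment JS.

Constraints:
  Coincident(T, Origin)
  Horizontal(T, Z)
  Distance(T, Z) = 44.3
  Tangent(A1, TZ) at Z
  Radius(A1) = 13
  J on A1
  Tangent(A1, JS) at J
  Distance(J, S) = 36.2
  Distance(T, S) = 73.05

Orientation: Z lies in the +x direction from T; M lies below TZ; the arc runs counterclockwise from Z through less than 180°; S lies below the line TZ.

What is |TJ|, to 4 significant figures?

38.86

T is at the origin; T and Z share the same y with |TZ| = 44.3 and Z on the +x side, so Z = (44.30, 0.000). The tangent condition forces MZ to be normal to TZ, so M = Z + (0, -13) = (44.30, -13.00). Since MJ ⟂ JS (tangency), |MS| = √(13.0² + 36.2²) = 38.46 regardless of where J sits on A1. So S lies on both circle(T, 73.05) and circle(M, 38.46); the below-TZ intersection is S = (52.76, -50.52). J is the foot of the tangent from S: J = (33.33, -19.98).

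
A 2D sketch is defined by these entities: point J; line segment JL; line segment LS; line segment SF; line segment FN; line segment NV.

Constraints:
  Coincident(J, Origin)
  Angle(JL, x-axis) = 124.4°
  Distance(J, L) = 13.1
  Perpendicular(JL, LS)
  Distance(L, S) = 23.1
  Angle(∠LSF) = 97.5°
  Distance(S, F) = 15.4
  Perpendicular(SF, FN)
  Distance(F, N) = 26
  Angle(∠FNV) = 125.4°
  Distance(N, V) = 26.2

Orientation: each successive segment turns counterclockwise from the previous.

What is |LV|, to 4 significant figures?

18.51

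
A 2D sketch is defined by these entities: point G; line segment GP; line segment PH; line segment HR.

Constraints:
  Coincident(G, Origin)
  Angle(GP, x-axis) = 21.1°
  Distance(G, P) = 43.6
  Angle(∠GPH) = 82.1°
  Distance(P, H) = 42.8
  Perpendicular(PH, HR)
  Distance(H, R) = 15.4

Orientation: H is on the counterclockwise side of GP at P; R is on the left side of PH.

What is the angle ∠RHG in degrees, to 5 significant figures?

40.441°

∠GPH = 82.1°, so PH runs at 21.1° + (180° − 82.1°) = 119.00° from the x-axis; with |PH| = 42.8, H = P + 42.8·(cos 119.00°, sin 119.00°) = (19.927, 53.130). PH ⟂ HR; with |HR| = 15.4 on the left of PH, R = H + 15.4·(-0.87462, -0.48481) = (6.4578, 45.664). Then cos ∠RHG = HR·HG / (|HR||HG|), giving 40.441°.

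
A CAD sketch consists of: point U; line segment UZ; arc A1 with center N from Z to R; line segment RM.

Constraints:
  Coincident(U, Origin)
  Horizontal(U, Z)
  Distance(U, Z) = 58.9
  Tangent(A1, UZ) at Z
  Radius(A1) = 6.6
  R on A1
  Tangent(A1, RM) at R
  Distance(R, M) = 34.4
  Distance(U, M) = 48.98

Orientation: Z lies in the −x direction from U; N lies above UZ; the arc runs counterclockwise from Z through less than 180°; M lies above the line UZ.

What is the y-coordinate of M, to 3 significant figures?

33.2

Checks: |NZ| = 6.600 ✓; |NR| = 6.600 ✓; ∠(NR, RM) = 90.00° ✓; |RM| = 34.40 ✓; |UM| = 48.98 ✓.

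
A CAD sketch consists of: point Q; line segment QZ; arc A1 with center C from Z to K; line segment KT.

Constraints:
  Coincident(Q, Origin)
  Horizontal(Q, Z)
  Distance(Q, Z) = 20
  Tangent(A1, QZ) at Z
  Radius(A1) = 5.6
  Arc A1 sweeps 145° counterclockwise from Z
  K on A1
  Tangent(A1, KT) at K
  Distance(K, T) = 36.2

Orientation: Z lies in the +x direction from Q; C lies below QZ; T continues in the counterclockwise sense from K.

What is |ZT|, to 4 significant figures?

40.71

Q is at the origin; Q and Z share the same y with |QZ| = 20.0 and Z on the +x side, so Z = (20.00, 0.000). The tangent condition forces CZ to be normal to QZ, so C = Z + (0, -5.6) = (20.00, -5.600). On A1, Z sits at bearing 90° from C; a 145° counterclockwise sweep puts K at bearing 235°, so K = C + 5.6·(cos 235°, sin 235°) = (16.79, -10.19). Tangency of A1 to KT means the radius CK is perpendicular to KT, so KT runs along (−sin 235°, cos 235°); with |KT| = 36.2, T = (46.44, -30.95). Then |ZT| = |T − Z| = 40.71.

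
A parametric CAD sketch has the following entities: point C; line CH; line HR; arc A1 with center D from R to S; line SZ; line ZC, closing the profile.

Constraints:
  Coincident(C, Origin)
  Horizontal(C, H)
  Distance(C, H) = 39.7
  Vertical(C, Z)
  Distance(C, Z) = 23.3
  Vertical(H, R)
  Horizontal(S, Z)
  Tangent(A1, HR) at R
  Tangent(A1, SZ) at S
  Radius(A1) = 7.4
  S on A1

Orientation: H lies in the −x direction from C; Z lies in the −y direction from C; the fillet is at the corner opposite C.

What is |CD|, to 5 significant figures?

36.001

C is at the origin; CH is horizontal with |CH| = 39.7 and H on the −x side, so H = (-39.700, 0.0000). C and Z share the same x with |CZ| = 23.3 and Z on the −y side, so Z = (0.0000, -23.300). The virtual corner opposite C is at (-39.700, -23.300). The tangent condition forces DR to be normal to HR and the tangent condition forces DS to be normal to SZ, with radius 7.4, so the center D sits 7.4 in from both sides at D = (-32.300, -15.900). Then |CD| = |D − C| = 36.001.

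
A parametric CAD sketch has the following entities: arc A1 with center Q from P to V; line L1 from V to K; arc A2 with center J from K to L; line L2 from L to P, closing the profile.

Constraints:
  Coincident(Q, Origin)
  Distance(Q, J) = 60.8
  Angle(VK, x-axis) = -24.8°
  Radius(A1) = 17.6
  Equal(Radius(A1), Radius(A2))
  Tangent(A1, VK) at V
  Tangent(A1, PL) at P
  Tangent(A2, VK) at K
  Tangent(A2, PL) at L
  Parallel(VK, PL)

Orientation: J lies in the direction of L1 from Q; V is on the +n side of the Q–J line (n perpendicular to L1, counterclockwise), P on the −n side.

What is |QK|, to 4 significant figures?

63.30

The slot axis is L1's direction at -24.8°, so u = (cos -24.8°, sin -24.8°) = (0.9078, -0.4195) and n = (−sin -24.8°, cos -24.8°) = (0.4195, 0.9078). Q is at the origin and J lies 60.8 along u from Q, so J = 60.8·u = (55.19, -25.50). Tangency of A1 to both parallel lines with radius 17.6 puts V and P at Q ± 17.6·n: V = (7.382, 15.98), P = (-7.382, -15.98). Equal radii place K and L the same way about J: K = J + 17.6·n = (62.58, -9.526), L = J − 17.6·n = (47.81, -41.48). Then |QK| = |K − Q| = 63.30.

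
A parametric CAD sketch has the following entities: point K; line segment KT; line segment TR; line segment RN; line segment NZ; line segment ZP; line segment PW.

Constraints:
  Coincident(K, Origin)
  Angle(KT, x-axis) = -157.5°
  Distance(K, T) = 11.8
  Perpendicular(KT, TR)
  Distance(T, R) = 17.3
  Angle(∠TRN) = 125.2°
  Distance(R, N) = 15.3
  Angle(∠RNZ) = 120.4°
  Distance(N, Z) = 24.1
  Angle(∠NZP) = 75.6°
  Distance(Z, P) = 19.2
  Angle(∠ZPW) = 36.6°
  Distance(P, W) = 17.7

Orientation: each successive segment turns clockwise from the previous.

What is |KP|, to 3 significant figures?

10.7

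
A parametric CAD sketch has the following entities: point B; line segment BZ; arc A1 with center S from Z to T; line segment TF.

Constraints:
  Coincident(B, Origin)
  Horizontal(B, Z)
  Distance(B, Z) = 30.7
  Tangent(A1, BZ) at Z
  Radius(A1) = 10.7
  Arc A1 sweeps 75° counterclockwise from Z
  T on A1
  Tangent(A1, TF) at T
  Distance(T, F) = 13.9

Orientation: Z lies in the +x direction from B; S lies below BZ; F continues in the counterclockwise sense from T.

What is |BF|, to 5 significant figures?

27.152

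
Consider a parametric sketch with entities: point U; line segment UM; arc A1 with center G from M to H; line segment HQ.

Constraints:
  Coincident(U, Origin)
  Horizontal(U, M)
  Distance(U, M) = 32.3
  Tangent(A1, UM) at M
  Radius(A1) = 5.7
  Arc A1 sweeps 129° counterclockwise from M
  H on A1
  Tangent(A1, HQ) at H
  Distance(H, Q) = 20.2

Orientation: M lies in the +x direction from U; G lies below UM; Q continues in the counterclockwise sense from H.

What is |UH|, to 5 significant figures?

29.377

Since A1 is tangent to UM there, GM ⟂ UM, so G = M + (0, -5.7) = (32.300, -5.7000). On A1, M sits at bearing 90° from G; a 129° counterclockwise sweep puts H at bearing 219°, so H = G + 5.7·(cos 219°, sin 219°) = (27.870, -9.2871). Then |UH| = |H − U| = 29.377.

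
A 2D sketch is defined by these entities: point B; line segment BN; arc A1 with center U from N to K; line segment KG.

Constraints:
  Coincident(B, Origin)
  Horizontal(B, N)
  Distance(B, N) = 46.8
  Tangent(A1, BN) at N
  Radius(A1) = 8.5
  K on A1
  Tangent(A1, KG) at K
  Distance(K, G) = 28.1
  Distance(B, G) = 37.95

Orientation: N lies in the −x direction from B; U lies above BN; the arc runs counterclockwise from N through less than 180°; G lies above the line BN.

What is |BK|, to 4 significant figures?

39.70

B is at the origin; BN is horizontal with |BN| = 46.8 and N on the −x side, so N = (-46.80, 0.000). Since A1 is tangent to BN there, UN ⟂ BN, so U = N + (0, 8.5) = (-46.80, 8.500). Since UK ⟂ KG (tangency), |UG| = √(8.5² + 28.1²) = 29.36 regardless of where K sits on A1. So G lies on both circle(B, 37.95) and circle(U, 29.36); the above-BN intersection is G = (-25.20, 28.38). K is the foot of the tangent from G: K = (-39.48, 4.179).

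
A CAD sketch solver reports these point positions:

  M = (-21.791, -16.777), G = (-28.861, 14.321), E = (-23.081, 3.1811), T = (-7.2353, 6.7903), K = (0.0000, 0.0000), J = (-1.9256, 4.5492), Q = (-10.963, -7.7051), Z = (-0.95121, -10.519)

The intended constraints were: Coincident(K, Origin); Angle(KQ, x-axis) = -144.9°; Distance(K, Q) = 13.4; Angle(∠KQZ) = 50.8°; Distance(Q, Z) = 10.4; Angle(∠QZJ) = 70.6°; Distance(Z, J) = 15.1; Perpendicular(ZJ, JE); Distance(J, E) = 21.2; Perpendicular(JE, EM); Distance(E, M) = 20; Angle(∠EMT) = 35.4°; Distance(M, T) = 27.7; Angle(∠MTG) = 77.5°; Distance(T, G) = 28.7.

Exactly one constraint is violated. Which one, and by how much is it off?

Distance(T, G) = 28.7 — off by 5.80.

K = (0.00, 0.00) ✓; KQ at -144.9° ✓; |KQ| = 13.40 ✓; ∠KQZ = 50.80° ✓; |QZ| = 10.40 ✓; ∠QZJ = 70.60° ✓; |ZJ| = 15.10 ✓; ∠(ZJ, JE) = 90.00° ✓; |JE| = 21.20 ✓; ∠(JE, EM) = 90.00° ✓; |EM| = 20.00 ✓; ∠EMT = 35.40° ✓; |MT| = 27.70 ✓; ∠MTG = 77.50° ✓; |TG| = 22.90 ✗.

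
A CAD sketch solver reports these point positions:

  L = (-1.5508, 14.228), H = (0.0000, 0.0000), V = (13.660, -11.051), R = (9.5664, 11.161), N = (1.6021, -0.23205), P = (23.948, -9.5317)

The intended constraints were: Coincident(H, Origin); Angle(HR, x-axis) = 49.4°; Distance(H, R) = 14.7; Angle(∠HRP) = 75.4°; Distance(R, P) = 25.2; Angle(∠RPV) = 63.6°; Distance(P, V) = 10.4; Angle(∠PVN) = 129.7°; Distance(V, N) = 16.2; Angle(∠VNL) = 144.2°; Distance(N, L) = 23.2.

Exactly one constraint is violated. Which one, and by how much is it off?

Distance(N, L) = 23.2 — off by 8.40.

H = (0.00, 0.00) ✓; HR at 49.40° ✓; |HR| = 14.70 ✓; ∠HRP = 75.40° ✓; |RP| = 25.20 ✓; ∠RPV = 63.60° ✓; |PV| = 10.40 ✓; ∠PVN = 129.7° ✓; |VN| = 16.20 ✓; ∠VNL = 144.2° ✓; |NL| = 14.80 ✗.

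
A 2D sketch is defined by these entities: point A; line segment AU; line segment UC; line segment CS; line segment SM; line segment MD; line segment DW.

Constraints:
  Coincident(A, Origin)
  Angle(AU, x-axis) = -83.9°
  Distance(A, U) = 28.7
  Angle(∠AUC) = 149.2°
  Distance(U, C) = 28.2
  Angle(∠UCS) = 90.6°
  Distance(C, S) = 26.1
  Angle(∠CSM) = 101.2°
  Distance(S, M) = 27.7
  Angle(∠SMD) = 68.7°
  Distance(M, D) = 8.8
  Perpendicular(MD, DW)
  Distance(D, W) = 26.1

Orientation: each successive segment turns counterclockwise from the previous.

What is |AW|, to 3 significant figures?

54.7

∠SMD = 68.7° gives MD at -134° from the x-axis; with |MD| = 8.8, D = (23.2, -16.9). MD is perpendicular to DW, so DW runs at -43.6°; with |DW| = 26.1, W = (42.1, -34.9). Then |AW| = |W − A| = 54.7.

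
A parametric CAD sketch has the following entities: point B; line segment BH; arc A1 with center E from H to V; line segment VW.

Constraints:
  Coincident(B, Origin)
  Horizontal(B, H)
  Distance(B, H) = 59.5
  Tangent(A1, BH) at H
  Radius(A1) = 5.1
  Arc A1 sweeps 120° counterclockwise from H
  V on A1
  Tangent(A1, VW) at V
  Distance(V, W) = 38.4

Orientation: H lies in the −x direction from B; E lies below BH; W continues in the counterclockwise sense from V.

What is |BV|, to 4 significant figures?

64.37

B is at the origin; B and H share the same y with |BH| = 59.5 and H on the −x side, so H = (-59.50, 0.000). A1 meets BH tangentially, so EH is at right angles to BH, so E = H + (0, -5.1) = (-59.50, -5.100). On A1, H sits at bearing 90° from E; a 120° counterclockwise sweep puts V at bearing 210°, so V = E + 5.1·(cos 210°, sin 210°) = (-63.92, -7.650). Then |BV| = |V − B| = 64.37.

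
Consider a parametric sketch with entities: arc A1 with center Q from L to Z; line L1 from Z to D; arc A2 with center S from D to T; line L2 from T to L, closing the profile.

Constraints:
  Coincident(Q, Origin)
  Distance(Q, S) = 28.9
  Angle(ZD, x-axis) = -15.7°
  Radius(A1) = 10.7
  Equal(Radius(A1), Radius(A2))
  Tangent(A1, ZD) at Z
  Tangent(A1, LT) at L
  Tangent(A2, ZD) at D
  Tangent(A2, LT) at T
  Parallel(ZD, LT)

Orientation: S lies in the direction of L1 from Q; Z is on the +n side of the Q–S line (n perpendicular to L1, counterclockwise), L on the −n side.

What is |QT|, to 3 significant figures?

30.8

Tangency of A1 to both parallel lines with radius 10.7 puts Z and L at Q ± 10.7·n: Z = (2.90, 10.3), L = (-2.90, -10.3). Equal radii place D and T the same way about S: D = S + 10.7·n = (30.7, 2.48), T = S − 10.7·n = (24.9, -18.1). Then |QT| = |T − Q| = 30.8.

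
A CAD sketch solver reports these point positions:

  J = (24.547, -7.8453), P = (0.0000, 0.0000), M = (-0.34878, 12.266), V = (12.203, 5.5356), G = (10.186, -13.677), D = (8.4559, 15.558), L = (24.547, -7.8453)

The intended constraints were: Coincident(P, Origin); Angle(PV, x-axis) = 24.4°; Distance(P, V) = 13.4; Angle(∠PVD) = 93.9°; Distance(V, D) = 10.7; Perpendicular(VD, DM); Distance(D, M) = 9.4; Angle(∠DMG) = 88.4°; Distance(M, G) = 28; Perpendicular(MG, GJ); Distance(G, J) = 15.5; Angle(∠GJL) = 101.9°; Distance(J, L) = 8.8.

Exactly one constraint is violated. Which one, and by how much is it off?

Distance(J, L) = 8.8 — off by 8.80.

P = (0.00, 0.00) ✓; PV at 24.40° ✓; |PV| = 13.40 ✓; ∠PVD = 93.90° ✓; |VD| = 10.70 ✓; ∠(VD, DM) = 90.00° ✓; |DM| = 9.400 ✓; ∠DMG = 88.40° ✓; |MG| = 28.00 ✓; ∠(MG, GJ) = 90.00° ✓; |GJ| = 15.50 ✓; ∠GJL = 101.9° ✓; |JL| = 0.000 ✗.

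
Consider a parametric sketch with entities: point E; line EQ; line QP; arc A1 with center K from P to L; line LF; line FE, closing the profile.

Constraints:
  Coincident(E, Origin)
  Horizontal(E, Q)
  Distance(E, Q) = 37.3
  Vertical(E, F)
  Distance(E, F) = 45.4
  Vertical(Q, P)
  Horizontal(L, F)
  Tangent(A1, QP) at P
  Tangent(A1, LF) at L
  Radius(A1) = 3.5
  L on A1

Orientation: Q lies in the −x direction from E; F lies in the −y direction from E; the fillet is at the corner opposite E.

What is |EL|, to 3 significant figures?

56.6

E is at the origin; E and Q share the same y with |EQ| = 37.3 and Q on the −x side, so Q = (-37.3, 0.00). EF is vertical with |EF| = 45.4 and F on the −y side, so F = (0.00, -45.4). The virtual corner opposite E is at (-37.3, -45.4). A1 meets QP tangentially, so KP is at right angles to QP and tangency of A1 to LF means the radius KL is perpendicular to LF, with radius 3.5, so the center K sits 3.5 in from both sides at K = (-33.8, -41.9). That places the tangent points at P = (-37.3, -41.9) on QP and L = (-33.8, -45.4) on LF. Then |EL| = |L − E| = 56.6.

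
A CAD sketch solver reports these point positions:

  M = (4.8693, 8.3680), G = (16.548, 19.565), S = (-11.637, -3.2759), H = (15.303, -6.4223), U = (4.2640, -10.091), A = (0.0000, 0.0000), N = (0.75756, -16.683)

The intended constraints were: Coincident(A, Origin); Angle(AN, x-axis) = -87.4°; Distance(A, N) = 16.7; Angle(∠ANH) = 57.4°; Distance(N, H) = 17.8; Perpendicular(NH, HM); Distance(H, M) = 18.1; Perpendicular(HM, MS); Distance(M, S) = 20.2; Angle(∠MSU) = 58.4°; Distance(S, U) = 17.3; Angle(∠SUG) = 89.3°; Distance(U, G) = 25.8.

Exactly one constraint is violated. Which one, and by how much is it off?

Distance(U, G) = 25.8 — off by 6.30.

A = (0.00, 0.00) ✓; AN at -87.40° ✓; |AN| = 16.70 ✓; ∠ANH = 57.40° ✓; |NH| = 17.80 ✓; ∠(NH, HM) = 90.00° ✓; |HM| = 18.10 ✓; ∠(HM, MS) = 90.00° ✓; |MS| = 20.20 ✓; ∠MSU = 58.40° ✓; |SU| = 17.30 ✓; ∠SUG = 89.30° ✓; |UG| = 32.10 ✗.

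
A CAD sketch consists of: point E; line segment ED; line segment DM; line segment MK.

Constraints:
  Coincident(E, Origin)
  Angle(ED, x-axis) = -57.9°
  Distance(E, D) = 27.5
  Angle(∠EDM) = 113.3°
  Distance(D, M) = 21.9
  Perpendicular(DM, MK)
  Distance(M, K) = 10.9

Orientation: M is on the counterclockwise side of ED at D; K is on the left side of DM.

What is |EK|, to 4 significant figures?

35.78

∠EDM = 113.3°, so DM runs at -57.9° + (180° − 113.3°) = 8.800° from the x-axis; with |DM| = 21.9, M = D + 21.9·(cos 8.800°, sin 8.800°) = (36.26, -19.95). The perpendicularity gives MK at right angles to DM; with |MK| = 10.9 on the left of DM, K = M + 10.9·(-0.1530, 0.9882) = (34.59, -9.174). Then |EK| = |K − E| = 35.78.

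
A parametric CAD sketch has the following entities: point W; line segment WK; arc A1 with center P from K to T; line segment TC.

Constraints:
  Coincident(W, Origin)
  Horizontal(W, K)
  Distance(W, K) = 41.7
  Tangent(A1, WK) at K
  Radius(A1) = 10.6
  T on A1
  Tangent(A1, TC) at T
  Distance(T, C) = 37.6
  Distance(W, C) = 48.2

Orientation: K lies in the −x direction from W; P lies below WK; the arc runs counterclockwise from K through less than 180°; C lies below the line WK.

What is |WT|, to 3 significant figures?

52.2

Checks: W = (0.00, 0.00) ✓; ∠(PK, KW) = 90.00° ✓; |PT| = 10.60 ✓; ∠(PT, TC) = 90.00° ✓; |TC| = 37.60 ✓; |WC| = 48.20 ✓.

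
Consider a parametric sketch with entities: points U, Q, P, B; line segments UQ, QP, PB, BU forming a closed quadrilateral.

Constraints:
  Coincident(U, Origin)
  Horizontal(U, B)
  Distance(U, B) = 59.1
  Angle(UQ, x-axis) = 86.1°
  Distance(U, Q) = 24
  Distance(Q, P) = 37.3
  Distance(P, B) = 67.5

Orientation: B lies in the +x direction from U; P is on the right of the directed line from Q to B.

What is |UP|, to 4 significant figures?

14.27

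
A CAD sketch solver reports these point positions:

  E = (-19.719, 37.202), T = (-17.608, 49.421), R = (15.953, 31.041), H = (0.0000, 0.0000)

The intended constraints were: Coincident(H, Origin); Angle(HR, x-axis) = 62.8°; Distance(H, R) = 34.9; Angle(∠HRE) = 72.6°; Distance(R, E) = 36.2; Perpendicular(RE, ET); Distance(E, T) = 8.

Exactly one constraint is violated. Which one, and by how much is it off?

Distance(E, T) = 8 — off by 4.40.

H = (0.00, 0.00) ✓; HR at 62.80° ✓; |HR| = 34.90 ✓; ∠HRE = 72.60° ✓; |RE| = 36.20 ✓; ∠(RE, ET) = 90.00° ✓; |ET| = 12.40 ✗.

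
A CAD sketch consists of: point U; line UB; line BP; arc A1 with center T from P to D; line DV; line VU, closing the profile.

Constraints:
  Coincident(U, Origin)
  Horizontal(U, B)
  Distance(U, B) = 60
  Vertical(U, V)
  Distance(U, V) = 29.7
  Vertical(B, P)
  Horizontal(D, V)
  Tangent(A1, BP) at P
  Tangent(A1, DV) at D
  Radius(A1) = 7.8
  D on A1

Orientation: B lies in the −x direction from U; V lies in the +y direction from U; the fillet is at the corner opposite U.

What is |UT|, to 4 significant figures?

56.61

U is at the origin; UB is horizontal with |UB| = 60.0 and B on the −x side, so B = (-60.00, 0.000). U and V share the same x with |UV| = 29.7 and V on the +y side, so V = (0.000, 29.70). The virtual corner opposite U is at (-60.00, 29.70). The tangent condition forces TP to be normal to BP and tangency of A1 to DV means the radius TD is perpendicular to DV, with radius 7.8, so the center T sits 7.8 in from both sides at T = (-52.20, 21.90). Then |UT| = |T − U| = 56.61.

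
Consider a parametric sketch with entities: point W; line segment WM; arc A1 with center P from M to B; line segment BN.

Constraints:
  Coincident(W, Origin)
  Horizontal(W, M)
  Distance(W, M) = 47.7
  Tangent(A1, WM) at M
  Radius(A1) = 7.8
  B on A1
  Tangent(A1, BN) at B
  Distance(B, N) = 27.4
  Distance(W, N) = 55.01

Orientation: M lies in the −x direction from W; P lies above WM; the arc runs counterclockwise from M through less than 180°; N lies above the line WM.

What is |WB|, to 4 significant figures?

40.78

Checks: |PB| = 7.800 ✓; ∠(PB, BN) = 90.00° ✓; |BN| = 27.40 ✓; |WN| = 55.01 ✓.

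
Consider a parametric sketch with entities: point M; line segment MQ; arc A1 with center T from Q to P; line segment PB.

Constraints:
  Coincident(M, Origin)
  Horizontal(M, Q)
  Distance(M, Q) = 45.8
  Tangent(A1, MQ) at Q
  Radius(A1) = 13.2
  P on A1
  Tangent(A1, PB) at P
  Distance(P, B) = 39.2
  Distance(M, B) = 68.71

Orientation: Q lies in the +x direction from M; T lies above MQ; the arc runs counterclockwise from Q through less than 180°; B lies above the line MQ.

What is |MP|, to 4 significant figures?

60.77

Checks: |TP| = 13.20 ✓; ∠(TP, PB) = 90.00° ✓; |PB| = 39.20 ✓; |MB| = 68.71 ✓.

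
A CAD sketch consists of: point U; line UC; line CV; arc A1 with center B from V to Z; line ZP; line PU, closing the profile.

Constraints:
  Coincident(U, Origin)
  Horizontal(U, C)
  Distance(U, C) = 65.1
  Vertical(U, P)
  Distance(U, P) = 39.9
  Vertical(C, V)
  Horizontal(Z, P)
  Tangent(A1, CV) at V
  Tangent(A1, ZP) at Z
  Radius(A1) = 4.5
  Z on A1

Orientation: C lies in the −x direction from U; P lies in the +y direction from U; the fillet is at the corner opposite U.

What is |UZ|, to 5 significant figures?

72.556

The virtual corner opposite U is at (-65.100, 39.900). Tangency of A1 to CV means the radius BV is perpendicular to CV and the tangent condition forces BZ to be normal to ZP, with radius 4.5, so the center B sits 4.5 in from both sides at B = (-60.600, 35.400). That places the tangent points at V = (-65.100, 35.400) on CV and Z = (-60.600, 39.900) on ZP. Then |UZ| = |Z − U| = 72.556.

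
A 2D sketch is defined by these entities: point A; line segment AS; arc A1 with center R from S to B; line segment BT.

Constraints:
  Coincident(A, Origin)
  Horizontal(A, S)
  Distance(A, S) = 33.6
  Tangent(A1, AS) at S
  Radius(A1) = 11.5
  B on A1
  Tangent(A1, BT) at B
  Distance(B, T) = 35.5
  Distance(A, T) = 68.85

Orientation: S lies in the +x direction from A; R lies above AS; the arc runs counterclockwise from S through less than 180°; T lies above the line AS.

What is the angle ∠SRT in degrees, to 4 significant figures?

147.0°

A is at the origin; A and S share the same y with |AS| = 33.6 and S on the +x side, so S = (33.60, 0.000). The tangent condition forces RS to be normal to AS, so R = S + (0, 11.5) = (33.60, 11.50). Since RB ⟂ BT (tangency), |RT| = √(11.5² + 35.5²) = 37.32 regardless of where B sits on A1. So T lies on both circle(A, 68.85) and circle(R, 37.32); the above-AS intersection is T = (53.94, 42.78). B is the foot of the tangent from T: B = (44.70, 8.507).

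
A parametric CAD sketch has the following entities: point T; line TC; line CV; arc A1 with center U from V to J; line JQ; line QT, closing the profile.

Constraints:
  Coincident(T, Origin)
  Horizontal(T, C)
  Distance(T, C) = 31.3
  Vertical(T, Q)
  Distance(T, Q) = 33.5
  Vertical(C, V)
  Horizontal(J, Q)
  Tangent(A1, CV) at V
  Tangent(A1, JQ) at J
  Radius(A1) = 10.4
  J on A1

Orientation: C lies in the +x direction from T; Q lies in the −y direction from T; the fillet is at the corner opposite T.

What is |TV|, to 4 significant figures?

38.90

T is at the origin; T and C share the same y with |TC| = 31.3 and C on the +x side, so C = (31.30, 0.000). T and Q share the same x with |TQ| = 33.5 and Q on the −y side, so Q = (0.000, -33.50). The virtual corner opposite T is at (31.30, -33.50). Since A1 is tangent to CV there, UV ⟂ CV and A1 meets JQ tangentially, so UJ is at right angles to JQ, with radius 10.4, so the center U sits 10.4 in from both sides at U = (20.90, -23.10). That places the tangent points at V = (31.30, -23.10) on CV and J = (20.90, -33.50) on JQ. Then |TV| = |V − T| = 38.90.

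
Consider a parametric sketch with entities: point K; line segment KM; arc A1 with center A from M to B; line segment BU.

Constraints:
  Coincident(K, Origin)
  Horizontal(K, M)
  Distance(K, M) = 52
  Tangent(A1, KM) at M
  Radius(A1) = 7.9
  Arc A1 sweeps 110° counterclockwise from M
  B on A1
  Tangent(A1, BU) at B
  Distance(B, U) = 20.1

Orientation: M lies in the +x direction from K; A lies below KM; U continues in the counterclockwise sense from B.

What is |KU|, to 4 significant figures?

59.30

K is at the origin; KM is horizontal with |KM| = 52.0 and M on the +x side, so M = (52.00, 0.000). Since A1 is tangent to KM there, AM ⟂ KM, so A = M + (0, -7.9) = (52.00, -7.900). On A1, M sits at bearing 90° from A; a 110° counterclockwise sweep puts B at bearing 200°, so B = A + 7.9·(cos 200°, sin 200°) = (44.58, -10.60). Tangency of A1 to BU means the radius AB is perpendicular to BU, so BU runs along (−sin 200°, cos 200°); with |BU| = 20.1, U = (51.45, -29.49). Then |KU| = |U − K| = 59.30.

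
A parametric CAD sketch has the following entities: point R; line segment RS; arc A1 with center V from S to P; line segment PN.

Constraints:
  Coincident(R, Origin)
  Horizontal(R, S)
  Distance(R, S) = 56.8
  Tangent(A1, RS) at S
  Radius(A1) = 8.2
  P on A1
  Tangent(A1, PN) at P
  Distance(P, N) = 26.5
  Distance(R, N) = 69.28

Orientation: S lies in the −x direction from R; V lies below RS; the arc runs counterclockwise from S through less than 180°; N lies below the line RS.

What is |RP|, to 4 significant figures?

65.57

Checks: |VP| = 8.200 ✓; ∠(VP, PN) = 90.00° ✓; |PN| = 26.50 ✓; |RN| = 69.28 ✓.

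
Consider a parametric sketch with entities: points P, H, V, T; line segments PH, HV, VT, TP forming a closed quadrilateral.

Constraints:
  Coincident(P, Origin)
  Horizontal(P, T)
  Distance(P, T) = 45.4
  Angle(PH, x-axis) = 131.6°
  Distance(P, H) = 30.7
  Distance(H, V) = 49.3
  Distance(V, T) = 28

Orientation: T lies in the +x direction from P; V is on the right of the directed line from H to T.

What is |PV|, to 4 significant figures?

19.87

Checks: |HV| = 49.30 ✓; |VT| = 28.00 ✓.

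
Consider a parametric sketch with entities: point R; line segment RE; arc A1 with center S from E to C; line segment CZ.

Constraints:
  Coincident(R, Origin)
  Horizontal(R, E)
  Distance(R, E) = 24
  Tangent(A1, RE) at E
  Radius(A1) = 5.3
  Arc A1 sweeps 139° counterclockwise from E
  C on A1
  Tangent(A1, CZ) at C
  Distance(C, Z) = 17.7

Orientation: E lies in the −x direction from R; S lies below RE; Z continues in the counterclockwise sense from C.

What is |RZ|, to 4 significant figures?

25.23

On A1, E sits at bearing 90° from S; a 139° counterclockwise sweep puts C at bearing 229°, so C = S + 5.3·(cos 229°, sin 229°) = (-27.48, -9.300). Since A1 is tangent to CZ there, SC ⟂ CZ, so CZ runs along (−sin 229°, cos 229°); with |CZ| = 17.7, Z = (-14.12, -20.91). Then |RZ| = |Z − R| = 25.23.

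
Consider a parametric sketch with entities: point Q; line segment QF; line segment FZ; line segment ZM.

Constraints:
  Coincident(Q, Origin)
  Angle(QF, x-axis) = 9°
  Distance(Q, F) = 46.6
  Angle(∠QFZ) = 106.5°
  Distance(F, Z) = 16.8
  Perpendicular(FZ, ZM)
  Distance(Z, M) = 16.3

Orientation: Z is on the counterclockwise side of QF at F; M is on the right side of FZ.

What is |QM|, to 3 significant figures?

68.0

Q is at the origin; QF runs at 9.0° with length 46.6, so F = 46.6·(cos 9.0°, sin 9.0°) = (46.0, 7.29). ∠QFZ = 106.5°, so FZ runs at 9.0° + (180° − 106.5°) = 82.5° from the x-axis; with |FZ| = 16.8, Z = F + 16.8·(cos 82.5°, sin 82.5°) = (48.2, 23.9). The perpendicularity gives ZM at right angles to FZ; with |ZM| = 16.3 on the right of FZ, M = Z + 16.3·(0.991, -0.131) = (64.4, 21.8). Then |QM| = |M − Q| = 68.0.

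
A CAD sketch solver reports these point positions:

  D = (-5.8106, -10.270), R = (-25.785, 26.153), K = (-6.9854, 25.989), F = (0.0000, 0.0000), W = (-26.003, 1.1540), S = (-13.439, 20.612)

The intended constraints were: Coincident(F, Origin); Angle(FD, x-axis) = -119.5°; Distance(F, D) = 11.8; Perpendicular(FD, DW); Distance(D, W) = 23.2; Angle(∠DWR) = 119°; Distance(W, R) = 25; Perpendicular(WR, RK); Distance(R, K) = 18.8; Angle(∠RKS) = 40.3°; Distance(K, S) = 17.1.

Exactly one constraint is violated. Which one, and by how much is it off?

Distance(K, S) = 17.1 — off by 8.70.

F = (0.00, 0.00) ✓; FD at -119.5° ✓; |FD| = 11.80 ✓; ∠(FD, DW) = 90.00° ✓; |DW| = 23.20 ✓; ∠DWR = 119.0° ✓; |WR| = 25.00 ✓; ∠(WR, RK) = 90.00° ✓; |RK| = 18.80 ✓; ∠RKS = 40.30° ✓; |KS| = 8.400 ✗.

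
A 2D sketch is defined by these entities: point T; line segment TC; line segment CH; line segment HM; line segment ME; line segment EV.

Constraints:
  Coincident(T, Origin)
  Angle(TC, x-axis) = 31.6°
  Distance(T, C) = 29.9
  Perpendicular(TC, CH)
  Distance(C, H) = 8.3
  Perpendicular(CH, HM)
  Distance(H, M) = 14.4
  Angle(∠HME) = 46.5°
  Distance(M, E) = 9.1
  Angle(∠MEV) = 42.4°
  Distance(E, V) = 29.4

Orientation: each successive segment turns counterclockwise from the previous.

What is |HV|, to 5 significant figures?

24.398

T is at the origin; TC runs at 31.6° with length 29.9, so C = (25.467, 15.667). TC ⟂ CH, so CH runs at 121.60°; with |CH| = 8.3, H = (21.118, 22.737). CH is perpendicular to HM, so HM runs at -148.40°; with |HM| = 14.4, M = (8.8527, 15.191). ∠HME = 46.5° gives ME at -14.900° from the x-axis; with |ME| = 9.1, E = (17.647, 12.851). ∠MEV = 42.4° gives EV at 122.70° from the x-axis; with |EV| = 29.4, V = (1.7636, 37.592). Then |HV| = |V − H| = 24.398.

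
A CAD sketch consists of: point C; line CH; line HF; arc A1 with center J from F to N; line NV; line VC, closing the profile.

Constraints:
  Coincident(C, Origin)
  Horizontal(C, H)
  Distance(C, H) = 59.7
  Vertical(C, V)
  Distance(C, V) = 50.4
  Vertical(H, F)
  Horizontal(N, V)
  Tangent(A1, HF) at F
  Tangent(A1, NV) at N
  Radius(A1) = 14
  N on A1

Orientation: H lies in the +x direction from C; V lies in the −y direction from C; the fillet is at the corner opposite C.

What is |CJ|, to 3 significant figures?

58.4

CV is vertical with |CV| = 50.4 and V on the −y side, so V = (0.00, -50.4). The virtual corner opposite C is at (59.7, -50.4). Since A1 is tangent to HF there, JF ⟂ HF and tangency of A1 to NV means the radius JN is perpendicular to NV, with radius 14.0, so the center J sits 14.0 in from both sides at J = (45.7, -36.4). Then |CJ| = |J − C| = 58.4.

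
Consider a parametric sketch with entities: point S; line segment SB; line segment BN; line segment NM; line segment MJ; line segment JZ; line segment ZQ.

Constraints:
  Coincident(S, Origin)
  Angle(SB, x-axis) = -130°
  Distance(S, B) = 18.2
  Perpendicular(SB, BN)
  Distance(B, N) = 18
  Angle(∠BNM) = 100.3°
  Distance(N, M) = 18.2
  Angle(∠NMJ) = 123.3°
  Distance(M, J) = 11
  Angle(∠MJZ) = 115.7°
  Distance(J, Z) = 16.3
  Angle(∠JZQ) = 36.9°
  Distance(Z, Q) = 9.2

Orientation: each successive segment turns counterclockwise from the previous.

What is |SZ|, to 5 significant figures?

2.4866

∠NMJ = 123.3° gives MJ at 96.400° from the x-axis; with |MJ| = 11.0, J = (14.867, -2.9552). ∠MJZ = 115.7° gives JZ at 160.70° from the x-axis; with |JZ| = 16.3, Z = (-0.51698, 2.4322). Then |SZ| = |Z − S| = 2.4866.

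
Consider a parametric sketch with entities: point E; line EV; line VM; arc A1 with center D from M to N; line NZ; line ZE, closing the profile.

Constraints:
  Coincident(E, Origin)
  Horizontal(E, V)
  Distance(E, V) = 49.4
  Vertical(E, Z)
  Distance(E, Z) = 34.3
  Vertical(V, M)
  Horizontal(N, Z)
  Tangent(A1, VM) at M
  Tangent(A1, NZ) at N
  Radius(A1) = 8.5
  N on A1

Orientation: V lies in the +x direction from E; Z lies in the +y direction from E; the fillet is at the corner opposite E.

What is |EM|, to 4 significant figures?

55.73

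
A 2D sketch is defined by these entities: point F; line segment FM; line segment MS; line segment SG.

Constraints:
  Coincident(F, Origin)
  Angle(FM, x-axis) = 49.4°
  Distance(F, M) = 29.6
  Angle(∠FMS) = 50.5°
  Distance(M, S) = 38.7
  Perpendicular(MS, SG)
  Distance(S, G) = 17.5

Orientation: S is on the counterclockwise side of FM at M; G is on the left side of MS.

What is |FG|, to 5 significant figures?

20.577

∠FMS = 50.5°, so MS runs at 49.4° + (180° − 50.5°) = 178.90° from the x-axis; with |MS| = 38.7, S = M + 38.7·(cos 178.90°, sin 178.90°) = (-19.430, 23.217). MS is perpendicular to SG; with |SG| = 17.5 on the left of MS, G = S + 17.5·(-0.019197, -0.99982) = (-19.766, 5.7206). Then |FG| = |G − F| = 20.577.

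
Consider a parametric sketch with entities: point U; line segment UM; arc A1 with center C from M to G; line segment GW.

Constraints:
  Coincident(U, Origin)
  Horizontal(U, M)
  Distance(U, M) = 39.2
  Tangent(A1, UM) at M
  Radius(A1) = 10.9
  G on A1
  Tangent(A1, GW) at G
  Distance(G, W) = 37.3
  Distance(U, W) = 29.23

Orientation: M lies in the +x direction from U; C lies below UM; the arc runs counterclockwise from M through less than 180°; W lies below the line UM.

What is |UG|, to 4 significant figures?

31.80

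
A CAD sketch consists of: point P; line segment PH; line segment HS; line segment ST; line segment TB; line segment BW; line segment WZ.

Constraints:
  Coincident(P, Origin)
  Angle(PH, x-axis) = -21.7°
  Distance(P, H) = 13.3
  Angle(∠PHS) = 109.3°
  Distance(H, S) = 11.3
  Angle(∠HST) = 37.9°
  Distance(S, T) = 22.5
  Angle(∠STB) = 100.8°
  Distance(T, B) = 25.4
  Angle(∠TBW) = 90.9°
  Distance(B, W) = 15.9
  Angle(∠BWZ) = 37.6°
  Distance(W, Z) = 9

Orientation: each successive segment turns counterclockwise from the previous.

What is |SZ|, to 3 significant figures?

27.6

∠TBW = 90.9° gives BW at -0.600° from the x-axis; with |BW| = 15.9, W = (13.7, -26.3). ∠BWZ = 37.6° gives WZ at 142° from the x-axis; with |WZ| = 9.0, Z = (6.65, -20.7). Then |SZ| = |Z − S| = 27.6.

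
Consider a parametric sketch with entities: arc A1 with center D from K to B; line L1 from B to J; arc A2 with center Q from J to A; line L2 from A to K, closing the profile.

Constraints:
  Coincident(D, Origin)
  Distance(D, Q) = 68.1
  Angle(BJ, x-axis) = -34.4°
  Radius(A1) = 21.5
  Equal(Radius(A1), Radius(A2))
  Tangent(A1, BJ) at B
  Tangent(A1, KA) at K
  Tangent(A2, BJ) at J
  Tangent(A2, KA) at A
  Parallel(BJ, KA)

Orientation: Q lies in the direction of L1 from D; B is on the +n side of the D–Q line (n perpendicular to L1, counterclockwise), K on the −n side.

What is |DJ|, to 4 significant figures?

71.41

The slot axis is L1's direction at -34.4°, so u = (cos -34.4°, sin -34.4°) = (0.8251, -0.5650) and n = (−sin -34.4°, cos -34.4°) = (0.5650, 0.8251). D is at the origin and Q lies 68.1 along u from D, so Q = 68.1·u = (56.19, -38.47). Tangency of A1 to both parallel lines with radius 21.5 puts B and K at D ± 21.5·n: B = (12.15, 17.74), K = (-12.15, -17.74). Equal radii place J and A the same way about Q: J = Q + 21.5·n = (68.34, -20.73), A = Q − 21.5·n = (44.04, -56.21). Then |DJ| = |J − D| = 71.41.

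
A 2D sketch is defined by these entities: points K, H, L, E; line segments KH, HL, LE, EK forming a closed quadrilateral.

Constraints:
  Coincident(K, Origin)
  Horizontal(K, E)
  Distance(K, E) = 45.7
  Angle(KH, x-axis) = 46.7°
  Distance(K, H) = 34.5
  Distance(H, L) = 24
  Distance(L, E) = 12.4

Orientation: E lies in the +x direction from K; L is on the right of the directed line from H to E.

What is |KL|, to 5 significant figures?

33.921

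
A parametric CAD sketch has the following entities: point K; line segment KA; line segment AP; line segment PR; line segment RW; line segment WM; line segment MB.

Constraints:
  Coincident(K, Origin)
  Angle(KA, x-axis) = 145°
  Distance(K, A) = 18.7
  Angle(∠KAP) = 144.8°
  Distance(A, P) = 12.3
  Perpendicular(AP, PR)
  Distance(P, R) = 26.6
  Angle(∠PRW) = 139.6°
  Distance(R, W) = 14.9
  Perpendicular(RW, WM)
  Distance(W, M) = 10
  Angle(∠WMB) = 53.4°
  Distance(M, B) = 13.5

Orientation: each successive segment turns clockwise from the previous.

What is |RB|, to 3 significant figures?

4.51

K is at the origin; KA runs at 145.0° with length 18.7, so A = (-15.3, 10.7). ∠KAP = 144.8° gives AP at 110° from the x-axis; with |AP| = 12.3, P = (-19.5, 22.3). The perpendicularity gives PR at right angles to AP, so PR runs at 19.8°; with |PR| = 26.6, R = (5.54, 31.3). ∠PRW = 139.6° gives RW at -20.6° from the x-axis; with |RW| = 14.9, W = (19.5, 26.1). RW ⟂ WM, so WM runs at -111°; with |WM| = 10.0, M = (16.0, 16.7). ∠WMB = 53.4° gives MB at 123° from the x-axis; with |MB| = 13.5, B = (8.66, 28.1). Then |RB| = |B − R| = 4.51.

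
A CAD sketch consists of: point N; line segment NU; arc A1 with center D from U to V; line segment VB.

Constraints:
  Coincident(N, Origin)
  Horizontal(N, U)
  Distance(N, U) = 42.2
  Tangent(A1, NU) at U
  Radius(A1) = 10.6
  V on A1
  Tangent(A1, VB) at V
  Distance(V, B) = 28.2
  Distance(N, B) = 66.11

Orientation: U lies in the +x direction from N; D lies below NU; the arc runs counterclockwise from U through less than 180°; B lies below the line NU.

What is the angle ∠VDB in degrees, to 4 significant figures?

69.40°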